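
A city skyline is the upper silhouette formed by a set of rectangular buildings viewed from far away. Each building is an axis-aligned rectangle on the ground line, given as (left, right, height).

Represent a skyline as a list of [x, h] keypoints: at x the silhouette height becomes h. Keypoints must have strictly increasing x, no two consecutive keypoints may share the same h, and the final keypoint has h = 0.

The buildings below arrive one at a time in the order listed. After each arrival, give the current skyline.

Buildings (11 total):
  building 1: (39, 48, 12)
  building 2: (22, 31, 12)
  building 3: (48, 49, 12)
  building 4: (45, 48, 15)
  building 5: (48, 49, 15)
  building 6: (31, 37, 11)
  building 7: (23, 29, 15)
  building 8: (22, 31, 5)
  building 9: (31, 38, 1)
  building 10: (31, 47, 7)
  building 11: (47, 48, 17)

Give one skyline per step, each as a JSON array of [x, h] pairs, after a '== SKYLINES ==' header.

== SKYLINES ==
[[39,12],[48,0]]
[[22,12],[31,0],[39,12],[48,0]]
[[22,12],[31,0],[39,12],[49,0]]
[[22,12],[31,0],[39,12],[45,15],[48,12],[49,0]]
[[22,12],[31,0],[39,12],[45,15],[49,0]]
[[22,12],[31,11],[37,0],[39,12],[45,15],[49,0]]
[[22,12],[23,15],[29,12],[31,11],[37,0],[39,12],[45,15],[49,0]]
[[22,12],[23,15],[29,12],[31,11],[37,0],[39,12],[45,15],[49,0]]
[[22,12],[23,15],[29,12],[31,11],[37,1],[38,0],[39,12],[45,15],[49,0]]
[[22,12],[23,15],[29,12],[31,11],[37,7],[39,12],[45,15],[49,0]]
[[22,12],[23,15],[29,12],[31,11],[37,7],[39,12],[45,15],[47,17],[48,15],[49,0]]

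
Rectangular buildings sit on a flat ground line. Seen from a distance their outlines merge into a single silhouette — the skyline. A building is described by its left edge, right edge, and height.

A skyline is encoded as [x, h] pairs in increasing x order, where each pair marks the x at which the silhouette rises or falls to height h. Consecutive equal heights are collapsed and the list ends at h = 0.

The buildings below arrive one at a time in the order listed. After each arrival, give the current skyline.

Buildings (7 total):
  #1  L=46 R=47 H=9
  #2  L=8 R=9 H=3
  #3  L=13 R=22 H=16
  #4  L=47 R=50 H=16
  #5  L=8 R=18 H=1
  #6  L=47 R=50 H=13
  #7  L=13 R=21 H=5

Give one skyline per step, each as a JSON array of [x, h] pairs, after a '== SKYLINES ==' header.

== SKYLINES ==
[[46,9],[47,0]]
[[8,3],[9,0],[46,9],[47,0]]
[[8,3],[9,0],[13,16],[22,0],[46,9],[47,0]]
[[8,3],[9,0],[13,16],[22,0],[46,9],[47,16],[50,0]]
[[8,3],[9,1],[13,16],[22,0],[46,9],[47,16],[50,0]]
[[8,3],[9,1],[13,16],[22,0],[46,9],[47,16],[50,0]]
[[8,3],[9,1],[13,16],[22,0],[46,9],[47,16],[50,0]]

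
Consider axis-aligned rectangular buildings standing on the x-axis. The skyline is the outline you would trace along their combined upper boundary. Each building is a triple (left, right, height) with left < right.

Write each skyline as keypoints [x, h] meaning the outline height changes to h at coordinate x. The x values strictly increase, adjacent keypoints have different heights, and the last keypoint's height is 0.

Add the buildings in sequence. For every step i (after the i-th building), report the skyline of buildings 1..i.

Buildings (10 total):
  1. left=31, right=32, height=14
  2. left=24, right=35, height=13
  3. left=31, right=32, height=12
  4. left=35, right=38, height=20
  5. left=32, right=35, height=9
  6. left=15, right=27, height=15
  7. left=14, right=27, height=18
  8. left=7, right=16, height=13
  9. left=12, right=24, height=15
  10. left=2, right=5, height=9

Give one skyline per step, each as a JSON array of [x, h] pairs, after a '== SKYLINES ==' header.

== SKYLINES ==
[[31,14],[32,0]]
[[24,13],[31,14],[32,13],[35,0]]
[[24,13],[31,14],[32,13],[35,0]]
[[24,13],[31,14],[32,13],[35,20],[38,0]]
[[24,13],[31,14],[32,13],[35,20],[38,0]]
[[15,15],[27,13],[31,14],[32,13],[35,20],[38,0]]
[[14,18],[27,13],[31,14],[32,13],[35,20],[38,0]]
[[7,13],[14,18],[27,13],[31,14],[32,13],[35,20],[38,0]]
[[7,13],[12,15],[14,18],[27,13],[31,14],[32,13],[35,20],[38,0]]
[[2,9],[5,0],[7,13],[12,15],[14,18],[27,13],[31,14],[32,13],[35,20],[38,0]]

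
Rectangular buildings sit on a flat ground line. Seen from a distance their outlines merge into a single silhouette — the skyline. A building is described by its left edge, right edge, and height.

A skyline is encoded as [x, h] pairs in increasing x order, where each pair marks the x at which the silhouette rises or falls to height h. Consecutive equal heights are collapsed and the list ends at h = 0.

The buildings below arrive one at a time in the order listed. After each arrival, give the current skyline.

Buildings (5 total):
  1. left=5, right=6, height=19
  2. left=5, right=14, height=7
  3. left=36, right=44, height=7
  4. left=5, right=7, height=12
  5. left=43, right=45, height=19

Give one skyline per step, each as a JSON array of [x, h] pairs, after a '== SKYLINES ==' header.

== SKYLINES ==
[[5,19],[6,0]]
[[5,19],[6,7],[14,0]]
[[5,19],[6,7],[14,0],[36,7],[44,0]]
[[5,19],[6,12],[7,7],[14,0],[36,7],[44,0]]
[[5,19],[6,12],[7,7],[14,0],[36,7],[43,19],[45,0]]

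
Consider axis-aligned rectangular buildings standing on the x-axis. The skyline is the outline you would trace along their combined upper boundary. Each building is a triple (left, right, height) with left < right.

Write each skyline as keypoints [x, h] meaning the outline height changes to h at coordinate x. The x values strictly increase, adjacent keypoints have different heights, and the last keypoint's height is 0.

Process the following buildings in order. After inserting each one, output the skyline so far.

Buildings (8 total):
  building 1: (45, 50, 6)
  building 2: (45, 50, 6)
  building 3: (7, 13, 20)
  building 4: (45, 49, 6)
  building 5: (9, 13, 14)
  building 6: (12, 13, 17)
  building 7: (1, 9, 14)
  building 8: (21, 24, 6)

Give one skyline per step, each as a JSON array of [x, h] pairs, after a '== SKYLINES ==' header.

== SKYLINES ==
[[45,6],[50,0]]
[[45,6],[50,0]]
[[7,20],[13,0],[45,6],[50,0]]
[[7,20],[13,0],[45,6],[50,0]]
[[7,20],[13,0],[45,6],[50,0]]
[[7,20],[13,0],[45,6],[50,0]]
[[1,14],[7,20],[13,0],[45,6],[50,0]]
[[1,14],[7,20],[13,0],[21,6],[24,0],[45,6],[50,0]]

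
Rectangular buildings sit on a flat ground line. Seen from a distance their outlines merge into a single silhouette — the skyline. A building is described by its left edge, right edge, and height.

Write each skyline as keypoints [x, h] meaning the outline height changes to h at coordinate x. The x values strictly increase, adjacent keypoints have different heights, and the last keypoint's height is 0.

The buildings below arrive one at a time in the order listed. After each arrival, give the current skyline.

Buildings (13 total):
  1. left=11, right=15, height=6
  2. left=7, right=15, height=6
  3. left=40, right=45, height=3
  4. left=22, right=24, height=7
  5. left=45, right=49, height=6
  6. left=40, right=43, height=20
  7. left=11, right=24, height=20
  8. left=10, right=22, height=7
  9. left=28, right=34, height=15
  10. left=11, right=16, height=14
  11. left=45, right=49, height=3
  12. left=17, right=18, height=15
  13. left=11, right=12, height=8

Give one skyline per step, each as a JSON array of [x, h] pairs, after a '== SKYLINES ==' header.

== SKYLINES ==
[[11,6],[15,0]]
[[7,6],[15,0]]
[[7,6],[15,0],[40,3],[45,0]]
[[7,6],[15,0],[22,7],[24,0],[40,3],[45,0]]
[[7,6],[15,0],[22,7],[24,0],[40,3],[45,6],[49,0]]
[[7,6],[15,0],[22,7],[24,0],[40,20],[43,3],[45,6],[49,0]]
[[7,6],[11,20],[24,0],[40,20],[43,3],[45,6],[49,0]]
[[7,6],[10,7],[11,20],[24,0],[40,20],[43,3],[45,6],[49,0]]
[[7,6],[10,7],[11,20],[24,0],[28,15],[34,0],[40,20],[43,3],[45,6],[49,0]]
[[7,6],[10,7],[11,20],[24,0],[28,15],[34,0],[40,20],[43,3],[45,6],[49,0]]
[[7,6],[10,7],[11,20],[24,0],[28,15],[34,0],[40,20],[43,3],[45,6],[49,0]]
[[7,6],[10,7],[11,20],[24,0],[28,15],[34,0],[40,20],[43,3],[45,6],[49,0]]
[[7,6],[10,7],[11,20],[24,0],[28,15],[34,0],[40,20],[43,3],[45,6],[49,0]]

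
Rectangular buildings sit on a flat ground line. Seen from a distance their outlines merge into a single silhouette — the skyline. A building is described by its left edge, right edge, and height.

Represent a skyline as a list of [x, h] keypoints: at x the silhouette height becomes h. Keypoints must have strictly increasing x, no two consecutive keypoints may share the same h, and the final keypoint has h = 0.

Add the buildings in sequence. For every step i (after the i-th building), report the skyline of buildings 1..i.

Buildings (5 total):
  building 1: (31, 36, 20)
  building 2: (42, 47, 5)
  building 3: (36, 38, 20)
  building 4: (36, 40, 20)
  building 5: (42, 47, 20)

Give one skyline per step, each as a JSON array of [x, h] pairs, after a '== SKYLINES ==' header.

== SKYLINES ==
[[31,20],[36,0]]
[[31,20],[36,0],[42,5],[47,0]]
[[31,20],[38,0],[42,5],[47,0]]
[[31,20],[40,0],[42,5],[47,0]]
[[31,20],[40,0],[42,20],[47,0]]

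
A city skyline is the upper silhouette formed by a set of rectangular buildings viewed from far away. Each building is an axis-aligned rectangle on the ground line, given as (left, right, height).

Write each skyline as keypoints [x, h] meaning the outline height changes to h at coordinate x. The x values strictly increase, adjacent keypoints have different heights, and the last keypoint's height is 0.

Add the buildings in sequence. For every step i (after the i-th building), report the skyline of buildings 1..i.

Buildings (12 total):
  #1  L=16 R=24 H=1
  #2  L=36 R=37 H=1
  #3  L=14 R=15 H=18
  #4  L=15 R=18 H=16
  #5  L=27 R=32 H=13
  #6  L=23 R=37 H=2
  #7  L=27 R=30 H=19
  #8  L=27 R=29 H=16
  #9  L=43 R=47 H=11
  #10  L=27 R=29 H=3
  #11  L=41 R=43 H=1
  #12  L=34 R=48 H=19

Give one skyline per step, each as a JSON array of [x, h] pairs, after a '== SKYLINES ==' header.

== SKYLINES ==
[[16,1],[24,0]]
[[16,1],[24,0],[36,1],[37,0]]
[[14,18],[15,0],[16,1],[24,0],[36,1],[37,0]]
[[14,18],[15,16],[18,1],[24,0],[36,1],[37,0]]
[[14,18],[15,16],[18,1],[24,0],[27,13],[32,0],[36,1],[37,0]]
[[14,18],[15,16],[18,1],[23,2],[27,13],[32,2],[37,0]]
[[14,18],[15,16],[18,1],[23,2],[27,19],[30,13],[32,2],[37,0]]
[[14,18],[15,16],[18,1],[23,2],[27,19],[30,13],[32,2],[37,0]]
[[14,18],[15,16],[18,1],[23,2],[27,19],[30,13],[32,2],[37,0],[43,11],[47,0]]
[[14,18],[15,16],[18,1],[23,2],[27,19],[30,13],[32,2],[37,0],[43,11],[47,0]]
[[14,18],[15,16],[18,1],[23,2],[27,19],[30,13],[32,2],[37,0],[41,1],[43,11],[47,0]]
[[14,18],[15,16],[18,1],[23,2],[27,19],[30,13],[32,2],[34,19],[48,0]]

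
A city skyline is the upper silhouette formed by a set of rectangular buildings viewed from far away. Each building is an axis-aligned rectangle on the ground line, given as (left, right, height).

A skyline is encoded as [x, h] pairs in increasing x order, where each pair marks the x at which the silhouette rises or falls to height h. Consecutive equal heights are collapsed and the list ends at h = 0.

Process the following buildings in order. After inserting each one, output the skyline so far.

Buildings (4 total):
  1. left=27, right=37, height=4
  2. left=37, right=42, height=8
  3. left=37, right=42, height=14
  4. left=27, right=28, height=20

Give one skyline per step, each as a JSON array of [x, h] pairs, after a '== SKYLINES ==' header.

== SKYLINES ==
[[27,4],[37,0]]
[[27,4],[37,8],[42,0]]
[[27,4],[37,14],[42,0]]
[[27,20],[28,4],[37,14],[42,0]]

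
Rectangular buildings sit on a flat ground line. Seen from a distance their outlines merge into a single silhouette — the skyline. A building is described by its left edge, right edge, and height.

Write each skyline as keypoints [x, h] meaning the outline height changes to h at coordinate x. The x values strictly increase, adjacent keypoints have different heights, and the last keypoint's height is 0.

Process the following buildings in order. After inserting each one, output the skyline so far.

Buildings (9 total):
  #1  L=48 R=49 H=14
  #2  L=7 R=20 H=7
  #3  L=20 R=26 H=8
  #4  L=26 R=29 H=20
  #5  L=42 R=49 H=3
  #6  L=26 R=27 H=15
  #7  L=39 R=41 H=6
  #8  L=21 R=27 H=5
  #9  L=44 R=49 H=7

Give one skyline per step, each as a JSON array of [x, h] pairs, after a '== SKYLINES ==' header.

== SKYLINES ==
[[48,14],[49,0]]
[[7,7],[20,0],[48,14],[49,0]]
[[7,7],[20,8],[26,0],[48,14],[49,0]]
[[7,7],[20,8],[26,20],[29,0],[48,14],[49,0]]
[[7,7],[20,8],[26,20],[29,0],[42,3],[48,14],[49,0]]
[[7,7],[20,8],[26,20],[29,0],[42,3],[48,14],[49,0]]
[[7,7],[20,8],[26,20],[29,0],[39,6],[41,0],[42,3],[48,14],[49,0]]
[[7,7],[20,8],[26,20],[29,0],[39,6],[41,0],[42,3],[48,14],[49,0]]
[[7,7],[20,8],[26,20],[29,0],[39,6],[41,0],[42,3],[44,7],[48,14],[49,0]]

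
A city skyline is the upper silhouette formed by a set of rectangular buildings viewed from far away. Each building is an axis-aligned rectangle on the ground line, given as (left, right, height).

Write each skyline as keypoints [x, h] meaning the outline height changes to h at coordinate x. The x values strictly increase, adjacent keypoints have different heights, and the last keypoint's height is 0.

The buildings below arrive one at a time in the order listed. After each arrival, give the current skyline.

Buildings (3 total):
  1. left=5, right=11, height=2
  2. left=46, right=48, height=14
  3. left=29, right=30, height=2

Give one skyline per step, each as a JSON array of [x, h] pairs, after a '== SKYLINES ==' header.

== SKYLINES ==
[[5,2],[11,0]]
[[5,2],[11,0],[46,14],[48,0]]
[[5,2],[11,0],[29,2],[30,0],[46,14],[48,0]]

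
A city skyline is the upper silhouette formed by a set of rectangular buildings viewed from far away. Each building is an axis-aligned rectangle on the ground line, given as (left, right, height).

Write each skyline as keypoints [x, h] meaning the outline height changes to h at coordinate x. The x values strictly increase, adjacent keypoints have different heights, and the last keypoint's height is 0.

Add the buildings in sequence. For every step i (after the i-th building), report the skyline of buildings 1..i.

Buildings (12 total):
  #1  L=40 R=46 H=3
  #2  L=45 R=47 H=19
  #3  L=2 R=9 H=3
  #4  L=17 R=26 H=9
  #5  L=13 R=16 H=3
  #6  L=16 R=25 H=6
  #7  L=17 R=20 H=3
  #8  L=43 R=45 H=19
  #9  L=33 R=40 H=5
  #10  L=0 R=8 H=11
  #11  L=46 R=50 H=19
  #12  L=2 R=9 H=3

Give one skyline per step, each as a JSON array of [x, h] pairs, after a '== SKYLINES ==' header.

== SKYLINES ==
[[40,3],[46,0]]
[[40,3],[45,19],[47,0]]
[[2,3],[9,0],[40,3],[45,19],[47,0]]
[[2,3],[9,0],[17,9],[26,0],[40,3],[45,19],[47,0]]
[[2,3],[9,0],[13,3],[16,0],[17,9],[26,0],[40,3],[45,19],[47,0]]
[[2,3],[9,0],[13,3],[16,6],[17,9],[26,0],[40,3],[45,19],[47,0]]
[[2,3],[9,0],[13,3],[16,6],[17,9],[26,0],[40,3],[45,19],[47,0]]
[[2,3],[9,0],[13,3],[16,6],[17,9],[26,0],[40,3],[43,19],[47,0]]
[[2,3],[9,0],[13,3],[16,6],[17,9],[26,0],[33,5],[40,3],[43,19],[47,0]]
[[0,11],[8,3],[9,0],[13,3],[16,6],[17,9],[26,0],[33,5],[40,3],[43,19],[47,0]]
[[0,11],[8,3],[9,0],[13,3],[16,6],[17,9],[26,0],[33,5],[40,3],[43,19],[50,0]]
[[0,11],[8,3],[9,0],[13,3],[16,6],[17,9],[26,0],[33,5],[40,3],[43,19],[50,0]]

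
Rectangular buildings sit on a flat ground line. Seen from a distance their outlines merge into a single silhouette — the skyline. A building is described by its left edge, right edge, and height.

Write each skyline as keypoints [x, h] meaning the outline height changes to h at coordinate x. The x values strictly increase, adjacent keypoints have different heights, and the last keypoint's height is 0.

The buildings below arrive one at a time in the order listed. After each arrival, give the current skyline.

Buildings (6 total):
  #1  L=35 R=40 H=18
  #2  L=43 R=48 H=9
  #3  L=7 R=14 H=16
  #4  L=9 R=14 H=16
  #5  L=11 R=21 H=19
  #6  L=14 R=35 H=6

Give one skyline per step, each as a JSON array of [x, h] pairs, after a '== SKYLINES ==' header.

== SKYLINES ==
[[35,18],[40,0]]
[[35,18],[40,0],[43,9],[48,0]]
[[7,16],[14,0],[35,18],[40,0],[43,9],[48,0]]
[[7,16],[14,0],[35,18],[40,0],[43,9],[48,0]]
[[7,16],[11,19],[21,0],[35,18],[40,0],[43,9],[48,0]]
[[7,16],[11,19],[21,6],[35,18],[40,0],[43,9],[48,0]]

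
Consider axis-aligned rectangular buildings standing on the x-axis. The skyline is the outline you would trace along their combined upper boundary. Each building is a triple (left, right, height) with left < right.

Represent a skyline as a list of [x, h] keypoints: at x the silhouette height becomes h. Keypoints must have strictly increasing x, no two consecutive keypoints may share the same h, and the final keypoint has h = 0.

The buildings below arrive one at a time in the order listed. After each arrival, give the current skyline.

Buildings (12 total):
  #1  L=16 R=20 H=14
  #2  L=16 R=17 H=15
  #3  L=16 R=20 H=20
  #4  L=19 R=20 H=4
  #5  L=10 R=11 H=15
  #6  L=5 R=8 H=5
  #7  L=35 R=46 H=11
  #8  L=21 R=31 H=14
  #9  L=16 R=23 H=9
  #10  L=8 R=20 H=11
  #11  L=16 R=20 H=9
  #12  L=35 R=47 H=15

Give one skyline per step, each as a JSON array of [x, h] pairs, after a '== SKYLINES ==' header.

== SKYLINES ==
[[16,14],[20,0]]
[[16,15],[17,14],[20,0]]
[[16,20],[20,0]]
[[16,20],[20,0]]
[[10,15],[11,0],[16,20],[20,0]]
[[5,5],[8,0],[10,15],[11,0],[16,20],[20,0]]
[[5,5],[8,0],[10,15],[11,0],[16,20],[20,0],[35,11],[46,0]]
[[5,5],[8,0],[10,15],[11,0],[16,20],[20,0],[21,14],[31,0],[35,11],[46,0]]
[[5,5],[8,0],[10,15],[11,0],[16,20],[20,9],[21,14],[31,0],[35,11],[46,0]]
[[5,5],[8,11],[10,15],[11,11],[16,20],[20,9],[21,14],[31,0],[35,11],[46,0]]
[[5,5],[8,11],[10,15],[11,11],[16,20],[20,9],[21,14],[31,0],[35,11],[46,0]]
[[5,5],[8,11],[10,15],[11,11],[16,20],[20,9],[21,14],[31,0],[35,15],[47,0]]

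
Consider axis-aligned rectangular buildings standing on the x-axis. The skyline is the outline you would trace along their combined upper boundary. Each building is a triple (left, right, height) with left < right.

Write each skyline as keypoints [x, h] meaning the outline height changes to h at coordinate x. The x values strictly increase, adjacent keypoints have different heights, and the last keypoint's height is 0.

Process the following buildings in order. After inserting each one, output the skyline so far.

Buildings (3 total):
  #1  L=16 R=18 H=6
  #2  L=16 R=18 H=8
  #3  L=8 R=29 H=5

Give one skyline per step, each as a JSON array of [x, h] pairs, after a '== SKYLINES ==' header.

== SKYLINES ==
[[16,6],[18,0]]
[[16,8],[18,0]]
[[8,5],[16,8],[18,5],[29,0]]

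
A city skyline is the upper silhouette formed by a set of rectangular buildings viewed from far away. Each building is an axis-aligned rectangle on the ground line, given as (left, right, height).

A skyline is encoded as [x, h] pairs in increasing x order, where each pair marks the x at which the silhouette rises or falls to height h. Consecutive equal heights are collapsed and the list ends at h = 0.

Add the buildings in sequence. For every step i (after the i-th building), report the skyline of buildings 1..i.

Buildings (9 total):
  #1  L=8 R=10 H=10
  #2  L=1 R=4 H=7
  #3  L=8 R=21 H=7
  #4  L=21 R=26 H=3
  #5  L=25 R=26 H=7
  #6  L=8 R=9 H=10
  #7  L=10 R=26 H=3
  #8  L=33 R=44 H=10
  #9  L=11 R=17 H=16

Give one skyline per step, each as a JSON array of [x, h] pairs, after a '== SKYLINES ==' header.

== SKYLINES ==
[[8,10],[10,0]]
[[1,7],[4,0],[8,10],[10,0]]
[[1,7],[4,0],[8,10],[10,7],[21,0]]
[[1,7],[4,0],[8,10],[10,7],[21,3],[26,0]]
[[1,7],[4,0],[8,10],[10,7],[21,3],[25,7],[26,0]]
[[1,7],[4,0],[8,10],[10,7],[21,3],[25,7],[26,0]]
[[1,7],[4,0],[8,10],[10,7],[21,3],[25,7],[26,0]]
[[1,7],[4,0],[8,10],[10,7],[21,3],[25,7],[26,0],[33,10],[44,0]]
[[1,7],[4,0],[8,10],[10,7],[11,16],[17,7],[21,3],[25,7],[26,0],[33,10],[44,0]]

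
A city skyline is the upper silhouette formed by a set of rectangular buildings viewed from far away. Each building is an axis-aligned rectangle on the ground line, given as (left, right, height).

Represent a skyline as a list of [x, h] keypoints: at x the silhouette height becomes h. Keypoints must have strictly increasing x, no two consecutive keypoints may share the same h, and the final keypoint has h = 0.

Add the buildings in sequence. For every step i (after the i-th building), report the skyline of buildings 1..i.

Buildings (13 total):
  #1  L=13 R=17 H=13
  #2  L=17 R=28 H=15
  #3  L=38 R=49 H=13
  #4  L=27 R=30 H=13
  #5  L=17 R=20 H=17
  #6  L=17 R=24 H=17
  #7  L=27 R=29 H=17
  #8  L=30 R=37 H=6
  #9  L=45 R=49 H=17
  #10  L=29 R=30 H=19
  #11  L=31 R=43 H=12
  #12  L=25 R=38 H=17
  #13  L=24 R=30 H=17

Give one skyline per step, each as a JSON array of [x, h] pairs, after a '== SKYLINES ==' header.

== SKYLINES ==
[[13,13],[17,0]]
[[13,13],[17,15],[28,0]]
[[13,13],[17,15],[28,0],[38,13],[49,0]]
[[13,13],[17,15],[28,13],[30,0],[38,13],[49,0]]
[[13,13],[17,17],[20,15],[28,13],[30,0],[38,13],[49,0]]
[[13,13],[17,17],[24,15],[28,13],[30,0],[38,13],[49,0]]
[[13,13],[17,17],[24,15],[27,17],[29,13],[30,0],[38,13],[49,0]]
[[13,13],[17,17],[24,15],[27,17],[29,13],[30,6],[37,0],[38,13],[49,0]]
[[13,13],[17,17],[24,15],[27,17],[29,13],[30,6],[37,0],[38,13],[45,17],[49,0]]
[[13,13],[17,17],[24,15],[27,17],[29,19],[30,6],[37,0],[38,13],[45,17],[49,0]]
[[13,13],[17,17],[24,15],[27,17],[29,19],[30,6],[31,12],[38,13],[45,17],[49,0]]
[[13,13],[17,17],[24,15],[25,17],[29,19],[30,17],[38,13],[45,17],[49,0]]
[[13,13],[17,17],[29,19],[30,17],[38,13],[45,17],[49,0]]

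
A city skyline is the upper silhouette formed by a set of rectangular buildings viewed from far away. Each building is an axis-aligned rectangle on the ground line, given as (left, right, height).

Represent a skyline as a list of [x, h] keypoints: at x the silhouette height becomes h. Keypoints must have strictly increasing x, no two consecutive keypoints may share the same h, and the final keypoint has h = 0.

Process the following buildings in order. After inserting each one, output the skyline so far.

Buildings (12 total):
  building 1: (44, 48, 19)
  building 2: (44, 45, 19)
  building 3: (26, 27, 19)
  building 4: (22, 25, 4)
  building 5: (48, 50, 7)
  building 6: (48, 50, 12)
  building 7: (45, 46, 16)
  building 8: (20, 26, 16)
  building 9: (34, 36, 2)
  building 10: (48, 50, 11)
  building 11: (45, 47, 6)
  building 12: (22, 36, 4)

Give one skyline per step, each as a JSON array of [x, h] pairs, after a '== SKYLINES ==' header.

== SKYLINES ==
[[44,19],[48,0]]
[[44,19],[48,0]]
[[26,19],[27,0],[44,19],[48,0]]
[[22,4],[25,0],[26,19],[27,0],[44,19],[48,0]]
[[22,4],[25,0],[26,19],[27,0],[44,19],[48,7],[50,0]]
[[22,4],[25,0],[26,19],[27,0],[44,19],[48,12],[50,0]]
[[22,4],[25,0],[26,19],[27,0],[44,19],[48,12],[50,0]]
[[20,16],[26,19],[27,0],[44,19],[48,12],[50,0]]
[[20,16],[26,19],[27,0],[34,2],[36,0],[44,19],[48,12],[50,0]]
[[20,16],[26,19],[27,0],[34,2],[36,0],[44,19],[48,12],[50,0]]
[[20,16],[26,19],[27,0],[34,2],[36,0],[44,19],[48,12],[50,0]]
[[20,16],[26,19],[27,4],[36,0],[44,19],[48,12],[50,0]]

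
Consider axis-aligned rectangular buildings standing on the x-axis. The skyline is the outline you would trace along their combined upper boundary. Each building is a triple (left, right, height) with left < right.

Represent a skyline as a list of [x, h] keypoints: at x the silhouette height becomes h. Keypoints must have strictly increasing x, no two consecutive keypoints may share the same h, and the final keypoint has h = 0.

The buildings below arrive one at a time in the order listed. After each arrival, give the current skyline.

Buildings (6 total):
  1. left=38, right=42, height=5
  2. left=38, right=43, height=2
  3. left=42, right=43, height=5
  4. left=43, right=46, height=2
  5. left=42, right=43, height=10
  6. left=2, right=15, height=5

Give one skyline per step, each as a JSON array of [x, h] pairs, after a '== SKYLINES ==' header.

== SKYLINES ==
[[38,5],[42,0]]
[[38,5],[42,2],[43,0]]
[[38,5],[43,0]]
[[38,5],[43,2],[46,0]]
[[38,5],[42,10],[43,2],[46,0]]
[[2,5],[15,0],[38,5],[42,10],[43,2],[46,0]]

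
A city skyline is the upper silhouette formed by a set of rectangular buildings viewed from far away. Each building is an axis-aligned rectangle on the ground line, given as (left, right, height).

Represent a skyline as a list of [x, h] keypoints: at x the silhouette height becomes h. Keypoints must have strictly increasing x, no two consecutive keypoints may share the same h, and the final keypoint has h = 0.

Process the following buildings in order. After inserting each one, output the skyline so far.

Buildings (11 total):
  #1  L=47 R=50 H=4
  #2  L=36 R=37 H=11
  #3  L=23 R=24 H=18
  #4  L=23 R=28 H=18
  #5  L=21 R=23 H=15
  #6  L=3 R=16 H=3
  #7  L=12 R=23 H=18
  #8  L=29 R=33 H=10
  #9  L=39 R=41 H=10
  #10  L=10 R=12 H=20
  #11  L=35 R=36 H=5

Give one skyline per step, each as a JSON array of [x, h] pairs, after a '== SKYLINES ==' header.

== SKYLINES ==
[[47,4],[50,0]]
[[36,11],[37,0],[47,4],[50,0]]
[[23,18],[24,0],[36,11],[37,0],[47,4],[50,0]]
[[23,18],[28,0],[36,11],[37,0],[47,4],[50,0]]
[[21,15],[23,18],[28,0],[36,11],[37,0],[47,4],[50,0]]
[[3,3],[16,0],[21,15],[23,18],[28,0],[36,11],[37,0],[47,4],[50,0]]
[[3,3],[12,18],[28,0],[36,11],[37,0],[47,4],[50,0]]
[[3,3],[12,18],[28,0],[29,10],[33,0],[36,11],[37,0],[47,4],[50,0]]
[[3,3],[12,18],[28,0],[29,10],[33,0],[36,11],[37,0],[39,10],[41,0],[47,4],[50,0]]
[[3,3],[10,20],[12,18],[28,0],[29,10],[33,0],[36,11],[37,0],[39,10],[41,0],[47,4],[50,0]]
[[3,3],[10,20],[12,18],[28,0],[29,10],[33,0],[35,5],[36,11],[37,0],[39,10],[41,0],[47,4],[50,0]]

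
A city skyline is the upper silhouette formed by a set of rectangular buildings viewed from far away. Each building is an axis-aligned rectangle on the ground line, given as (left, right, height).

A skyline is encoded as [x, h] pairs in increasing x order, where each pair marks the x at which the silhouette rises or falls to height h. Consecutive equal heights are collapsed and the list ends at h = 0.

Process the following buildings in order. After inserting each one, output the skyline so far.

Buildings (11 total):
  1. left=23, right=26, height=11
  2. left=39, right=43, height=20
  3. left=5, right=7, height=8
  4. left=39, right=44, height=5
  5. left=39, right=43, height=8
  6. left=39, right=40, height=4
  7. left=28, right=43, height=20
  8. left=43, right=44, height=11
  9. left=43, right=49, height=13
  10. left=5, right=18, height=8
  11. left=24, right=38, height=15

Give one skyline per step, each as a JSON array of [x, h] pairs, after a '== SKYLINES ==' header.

== SKYLINES ==
[[23,11],[26,0]]
[[23,11],[26,0],[39,20],[43,0]]
[[5,8],[7,0],[23,11],[26,0],[39,20],[43,0]]
[[5,8],[7,0],[23,11],[26,0],[39,20],[43,5],[44,0]]
[[5,8],[7,0],[23,11],[26,0],[39,20],[43,5],[44,0]]
[[5,8],[7,0],[23,11],[26,0],[39,20],[43,5],[44,0]]
[[5,8],[7,0],[23,11],[26,0],[28,20],[43,5],[44,0]]
[[5,8],[7,0],[23,11],[26,0],[28,20],[43,11],[44,0]]
[[5,8],[7,0],[23,11],[26,0],[28,20],[43,13],[49,0]]
[[5,8],[18,0],[23,11],[26,0],[28,20],[43,13],[49,0]]
[[5,8],[18,0],[23,11],[24,15],[28,20],[43,13],[49,0]]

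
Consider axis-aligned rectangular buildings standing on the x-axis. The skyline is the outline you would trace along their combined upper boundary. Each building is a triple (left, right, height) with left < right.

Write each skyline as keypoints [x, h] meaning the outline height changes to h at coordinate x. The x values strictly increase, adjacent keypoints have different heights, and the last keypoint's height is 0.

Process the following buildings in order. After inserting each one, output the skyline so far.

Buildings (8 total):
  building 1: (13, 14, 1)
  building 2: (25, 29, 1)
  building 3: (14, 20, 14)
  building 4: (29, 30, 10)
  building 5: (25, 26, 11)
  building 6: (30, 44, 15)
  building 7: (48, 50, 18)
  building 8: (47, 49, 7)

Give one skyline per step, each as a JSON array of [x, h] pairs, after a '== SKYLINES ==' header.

== SKYLINES ==
[[13,1],[14,0]]
[[13,1],[14,0],[25,1],[29,0]]
[[13,1],[14,14],[20,0],[25,1],[29,0]]
[[13,1],[14,14],[20,0],[25,1],[29,10],[30,0]]
[[13,1],[14,14],[20,0],[25,11],[26,1],[29,10],[30,0]]
[[13,1],[14,14],[20,0],[25,11],[26,1],[29,10],[30,15],[44,0]]
[[13,1],[14,14],[20,0],[25,11],[26,1],[29,10],[30,15],[44,0],[48,18],[50,0]]
[[13,1],[14,14],[20,0],[25,11],[26,1],[29,10],[30,15],[44,0],[47,7],[48,18],[50,0]]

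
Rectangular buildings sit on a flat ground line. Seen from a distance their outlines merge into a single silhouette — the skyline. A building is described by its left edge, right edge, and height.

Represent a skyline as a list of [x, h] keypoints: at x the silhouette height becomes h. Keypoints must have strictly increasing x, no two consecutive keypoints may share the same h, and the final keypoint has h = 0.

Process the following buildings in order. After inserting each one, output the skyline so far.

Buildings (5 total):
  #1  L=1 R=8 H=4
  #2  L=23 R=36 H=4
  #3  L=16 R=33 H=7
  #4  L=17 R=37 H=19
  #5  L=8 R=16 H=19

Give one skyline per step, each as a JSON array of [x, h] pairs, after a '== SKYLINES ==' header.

== SKYLINES ==
[[1,4],[8,0]]
[[1,4],[8,0],[23,4],[36,0]]
[[1,4],[8,0],[16,7],[33,4],[36,0]]
[[1,4],[8,0],[16,7],[17,19],[37,0]]
[[1,4],[8,19],[16,7],[17,19],[37,0]]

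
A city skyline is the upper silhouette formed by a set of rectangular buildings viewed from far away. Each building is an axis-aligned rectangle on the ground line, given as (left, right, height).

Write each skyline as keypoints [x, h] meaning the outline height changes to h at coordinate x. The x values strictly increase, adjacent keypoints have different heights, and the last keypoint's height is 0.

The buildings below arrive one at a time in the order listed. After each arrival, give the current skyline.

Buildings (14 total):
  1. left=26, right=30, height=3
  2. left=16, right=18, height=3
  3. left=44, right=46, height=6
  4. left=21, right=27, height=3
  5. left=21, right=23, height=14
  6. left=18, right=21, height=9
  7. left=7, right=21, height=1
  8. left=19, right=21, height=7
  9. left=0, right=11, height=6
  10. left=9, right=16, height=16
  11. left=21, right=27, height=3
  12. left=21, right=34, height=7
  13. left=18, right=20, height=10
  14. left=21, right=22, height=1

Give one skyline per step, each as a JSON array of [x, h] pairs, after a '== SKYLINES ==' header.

== SKYLINES ==
[[26,3],[30,0]]
[[16,3],[18,0],[26,3],[30,0]]
[[16,3],[18,0],[26,3],[30,0],[44,6],[46,0]]
[[16,3],[18,0],[21,3],[30,0],[44,6],[46,0]]
[[16,3],[18,0],[21,14],[23,3],[30,0],[44,6],[46,0]]
[[16,3],[18,9],[21,14],[23,3],[30,0],[44,6],[46,0]]
[[7,1],[16,3],[18,9],[21,14],[23,3],[30,0],[44,6],[46,0]]
[[7,1],[16,3],[18,9],[21,14],[23,3],[30,0],[44,6],[46,0]]
[[0,6],[11,1],[16,3],[18,9],[21,14],[23,3],[30,0],[44,6],[46,0]]
[[0,6],[9,16],[16,3],[18,9],[21,14],[23,3],[30,0],[44,6],[46,0]]
[[0,6],[9,16],[16,3],[18,9],[21,14],[23,3],[30,0],[44,6],[46,0]]
[[0,6],[9,16],[16,3],[18,9],[21,14],[23,7],[34,0],[44,6],[46,0]]
[[0,6],[9,16],[16,3],[18,10],[20,9],[21,14],[23,7],[34,0],[44,6],[46,0]]
[[0,6],[9,16],[16,3],[18,10],[20,9],[21,14],[23,7],[34,0],[44,6],[46,0]]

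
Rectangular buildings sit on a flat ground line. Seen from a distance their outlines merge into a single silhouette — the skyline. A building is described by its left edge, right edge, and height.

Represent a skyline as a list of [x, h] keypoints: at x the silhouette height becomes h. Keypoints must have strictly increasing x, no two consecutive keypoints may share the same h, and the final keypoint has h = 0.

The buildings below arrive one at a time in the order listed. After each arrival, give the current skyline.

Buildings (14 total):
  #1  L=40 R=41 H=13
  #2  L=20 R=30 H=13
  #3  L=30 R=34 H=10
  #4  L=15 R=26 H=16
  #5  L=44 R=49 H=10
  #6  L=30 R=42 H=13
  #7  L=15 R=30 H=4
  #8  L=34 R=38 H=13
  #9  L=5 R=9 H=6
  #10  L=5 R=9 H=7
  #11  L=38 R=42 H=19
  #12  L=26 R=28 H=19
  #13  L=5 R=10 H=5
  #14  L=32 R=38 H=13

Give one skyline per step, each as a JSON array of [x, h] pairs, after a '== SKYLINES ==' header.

== SKYLINES ==
[[40,13],[41,0]]
[[20,13],[30,0],[40,13],[41,0]]
[[20,13],[30,10],[34,0],[40,13],[41,0]]
[[15,16],[26,13],[30,10],[34,0],[40,13],[41,0]]
[[15,16],[26,13],[30,10],[34,0],[40,13],[41,0],[44,10],[49,0]]
[[15,16],[26,13],[42,0],[44,10],[49,0]]
[[15,16],[26,13],[42,0],[44,10],[49,0]]
[[15,16],[26,13],[42,0],[44,10],[49,0]]
[[5,6],[9,0],[15,16],[26,13],[42,0],[44,10],[49,0]]
[[5,7],[9,0],[15,16],[26,13],[42,0],[44,10],[49,0]]
[[5,7],[9,0],[15,16],[26,13],[38,19],[42,0],[44,10],[49,0]]
[[5,7],[9,0],[15,16],[26,19],[28,13],[38,19],[42,0],[44,10],[49,0]]
[[5,7],[9,5],[10,0],[15,16],[26,19],[28,13],[38,19],[42,0],[44,10],[49,0]]
[[5,7],[9,5],[10,0],[15,16],[26,19],[28,13],[38,19],[42,0],[44,10],[49,0]]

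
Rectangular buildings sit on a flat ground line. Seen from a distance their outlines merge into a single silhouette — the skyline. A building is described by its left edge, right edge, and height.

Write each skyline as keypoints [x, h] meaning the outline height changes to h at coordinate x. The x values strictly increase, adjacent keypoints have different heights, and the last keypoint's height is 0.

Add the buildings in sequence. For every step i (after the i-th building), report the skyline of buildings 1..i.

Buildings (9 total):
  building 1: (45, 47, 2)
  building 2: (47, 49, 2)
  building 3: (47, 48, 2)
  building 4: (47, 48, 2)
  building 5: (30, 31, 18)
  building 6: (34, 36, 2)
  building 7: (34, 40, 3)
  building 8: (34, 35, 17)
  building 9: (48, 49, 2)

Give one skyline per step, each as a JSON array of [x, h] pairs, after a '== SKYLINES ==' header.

== SKYLINES ==
[[45,2],[47,0]]
[[45,2],[49,0]]
[[45,2],[49,0]]
[[45,2],[49,0]]
[[30,18],[31,0],[45,2],[49,0]]
[[30,18],[31,0],[34,2],[36,0],[45,2],[49,0]]
[[30,18],[31,0],[34,3],[40,0],[45,2],[49,0]]
[[30,18],[31,0],[34,17],[35,3],[40,0],[45,2],[49,0]]
[[30,18],[31,0],[34,17],[35,3],[40,0],[45,2],[49,0]]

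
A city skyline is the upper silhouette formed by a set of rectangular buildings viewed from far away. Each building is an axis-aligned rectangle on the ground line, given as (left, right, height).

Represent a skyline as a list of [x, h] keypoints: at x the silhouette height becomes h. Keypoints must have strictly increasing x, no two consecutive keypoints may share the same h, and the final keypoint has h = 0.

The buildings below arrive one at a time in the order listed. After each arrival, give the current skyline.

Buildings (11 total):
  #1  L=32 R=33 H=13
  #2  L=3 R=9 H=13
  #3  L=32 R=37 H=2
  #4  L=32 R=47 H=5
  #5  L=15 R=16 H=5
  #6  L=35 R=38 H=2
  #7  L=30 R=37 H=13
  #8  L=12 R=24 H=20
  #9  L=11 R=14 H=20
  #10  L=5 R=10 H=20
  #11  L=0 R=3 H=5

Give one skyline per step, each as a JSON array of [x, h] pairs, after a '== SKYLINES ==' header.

== SKYLINES ==
[[32,13],[33,0]]
[[3,13],[9,0],[32,13],[33,0]]
[[3,13],[9,0],[32,13],[33,2],[37,0]]
[[3,13],[9,0],[32,13],[33,5],[47,0]]
[[3,13],[9,0],[15,5],[16,0],[32,13],[33,5],[47,0]]
[[3,13],[9,0],[15,5],[16,0],[32,13],[33,5],[47,0]]
[[3,13],[9,0],[15,5],[16,0],[30,13],[37,5],[47,0]]
[[3,13],[9,0],[12,20],[24,0],[30,13],[37,5],[47,0]]
[[3,13],[9,0],[11,20],[24,0],[30,13],[37,5],[47,0]]
[[3,13],[5,20],[10,0],[11,20],[24,0],[30,13],[37,5],[47,0]]
[[0,5],[3,13],[5,20],[10,0],[11,20],[24,0],[30,13],[37,5],[47,0]]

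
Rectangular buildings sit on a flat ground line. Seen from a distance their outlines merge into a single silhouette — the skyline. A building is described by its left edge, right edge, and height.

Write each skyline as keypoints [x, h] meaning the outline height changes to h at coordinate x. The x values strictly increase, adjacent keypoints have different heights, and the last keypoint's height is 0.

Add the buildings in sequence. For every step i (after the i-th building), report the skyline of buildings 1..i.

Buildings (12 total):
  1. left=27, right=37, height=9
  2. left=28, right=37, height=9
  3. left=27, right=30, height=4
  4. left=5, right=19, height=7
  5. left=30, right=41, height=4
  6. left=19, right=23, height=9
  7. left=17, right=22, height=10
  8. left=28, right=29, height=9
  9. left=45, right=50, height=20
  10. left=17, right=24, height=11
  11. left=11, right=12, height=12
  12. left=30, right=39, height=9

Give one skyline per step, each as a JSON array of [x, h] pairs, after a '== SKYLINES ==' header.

== SKYLINES ==
[[27,9],[37,0]]
[[27,9],[37,0]]
[[27,9],[37,0]]
[[5,7],[19,0],[27,9],[37,0]]
[[5,7],[19,0],[27,9],[37,4],[41,0]]
[[5,7],[19,9],[23,0],[27,9],[37,4],[41,0]]
[[5,7],[17,10],[22,9],[23,0],[27,9],[37,4],[41,0]]
[[5,7],[17,10],[22,9],[23,0],[27,9],[37,4],[41,0]]
[[5,7],[17,10],[22,9],[23,0],[27,9],[37,4],[41,0],[45,20],[50,0]]
[[5,7],[17,11],[24,0],[27,9],[37,4],[41,0],[45,20],[50,0]]
[[5,7],[11,12],[12,7],[17,11],[24,0],[27,9],[37,4],[41,0],[45,20],[50,0]]
[[5,7],[11,12],[12,7],[17,11],[24,0],[27,9],[39,4],[41,0],[45,20],[50,0]]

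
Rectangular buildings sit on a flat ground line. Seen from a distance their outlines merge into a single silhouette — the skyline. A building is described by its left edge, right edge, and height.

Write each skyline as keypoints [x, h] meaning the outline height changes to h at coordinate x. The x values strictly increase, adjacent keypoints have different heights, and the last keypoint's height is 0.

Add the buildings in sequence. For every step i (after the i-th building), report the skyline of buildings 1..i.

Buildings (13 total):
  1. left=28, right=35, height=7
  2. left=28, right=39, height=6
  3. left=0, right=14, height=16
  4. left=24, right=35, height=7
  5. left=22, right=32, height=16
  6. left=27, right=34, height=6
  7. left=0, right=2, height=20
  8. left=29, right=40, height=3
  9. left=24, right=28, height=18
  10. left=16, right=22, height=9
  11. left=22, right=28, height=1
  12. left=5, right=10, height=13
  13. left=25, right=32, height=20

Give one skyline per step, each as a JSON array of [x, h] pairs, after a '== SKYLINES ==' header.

== SKYLINES ==
[[28,7],[35,0]]
[[28,7],[35,6],[39,0]]
[[0,16],[14,0],[28,7],[35,6],[39,0]]
[[0,16],[14,0],[24,7],[35,6],[39,0]]
[[0,16],[14,0],[22,16],[32,7],[35,6],[39,0]]
[[0,16],[14,0],[22,16],[32,7],[35,6],[39,0]]
[[0,20],[2,16],[14,0],[22,16],[32,7],[35,6],[39,0]]
[[0,20],[2,16],[14,0],[22,16],[32,7],[35,6],[39,3],[40,0]]
[[0,20],[2,16],[14,0],[22,16],[24,18],[28,16],[32,7],[35,6],[39,3],[40,0]]
[[0,20],[2,16],[14,0],[16,9],[22,16],[24,18],[28,16],[32,7],[35,6],[39,3],[40,0]]
[[0,20],[2,16],[14,0],[16,9],[22,16],[24,18],[28,16],[32,7],[35,6],[39,3],[40,0]]
[[0,20],[2,16],[14,0],[16,9],[22,16],[24,18],[28,16],[32,7],[35,6],[39,3],[40,0]]
[[0,20],[2,16],[14,0],[16,9],[22,16],[24,18],[25,20],[32,7],[35,6],[39,3],[40,0]]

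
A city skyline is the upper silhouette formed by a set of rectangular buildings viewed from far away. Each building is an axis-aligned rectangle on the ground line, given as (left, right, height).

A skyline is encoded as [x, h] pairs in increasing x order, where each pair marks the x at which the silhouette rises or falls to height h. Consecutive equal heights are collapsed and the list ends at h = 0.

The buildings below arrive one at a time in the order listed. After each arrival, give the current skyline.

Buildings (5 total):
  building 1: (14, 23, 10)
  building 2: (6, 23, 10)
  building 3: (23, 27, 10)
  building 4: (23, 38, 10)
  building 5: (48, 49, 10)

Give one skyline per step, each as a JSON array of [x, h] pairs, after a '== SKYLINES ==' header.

== SKYLINES ==
[[14,10],[23,0]]
[[6,10],[23,0]]
[[6,10],[27,0]]
[[6,10],[38,0]]
[[6,10],[38,0],[48,10],[49,0]]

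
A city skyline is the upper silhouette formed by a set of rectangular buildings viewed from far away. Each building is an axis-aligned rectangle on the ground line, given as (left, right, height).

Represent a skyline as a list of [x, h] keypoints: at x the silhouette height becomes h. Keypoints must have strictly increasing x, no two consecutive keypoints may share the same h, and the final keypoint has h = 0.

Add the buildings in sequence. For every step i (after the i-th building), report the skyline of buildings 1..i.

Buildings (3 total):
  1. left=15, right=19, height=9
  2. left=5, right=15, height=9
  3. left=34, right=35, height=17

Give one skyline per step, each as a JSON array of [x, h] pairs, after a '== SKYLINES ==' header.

== SKYLINES ==
[[15,9],[19,0]]
[[5,9],[19,0]]
[[5,9],[19,0],[34,17],[35,0]]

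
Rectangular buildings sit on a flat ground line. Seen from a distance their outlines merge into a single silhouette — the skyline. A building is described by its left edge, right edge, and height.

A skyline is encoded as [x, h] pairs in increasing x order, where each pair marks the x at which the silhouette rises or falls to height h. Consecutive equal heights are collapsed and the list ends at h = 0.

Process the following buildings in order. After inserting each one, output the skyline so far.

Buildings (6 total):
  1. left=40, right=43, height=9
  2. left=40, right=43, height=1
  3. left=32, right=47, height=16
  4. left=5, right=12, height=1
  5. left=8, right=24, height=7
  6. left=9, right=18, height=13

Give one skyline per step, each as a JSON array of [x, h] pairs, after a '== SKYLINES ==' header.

== SKYLINES ==
[[40,9],[43,0]]
[[40,9],[43,0]]
[[32,16],[47,0]]
[[5,1],[12,0],[32,16],[47,0]]
[[5,1],[8,7],[24,0],[32,16],[47,0]]
[[5,1],[8,7],[9,13],[18,7],[24,0],[32,16],[47,0]]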